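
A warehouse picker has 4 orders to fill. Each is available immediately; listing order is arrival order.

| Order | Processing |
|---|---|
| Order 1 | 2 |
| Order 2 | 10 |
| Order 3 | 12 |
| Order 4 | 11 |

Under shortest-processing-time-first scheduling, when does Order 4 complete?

23

SPT (increasing processing time): Order 1 Order 2 Order 4 Order 3.
Order 1: 0→2
Order 2: 2→12
Order 4: 12→23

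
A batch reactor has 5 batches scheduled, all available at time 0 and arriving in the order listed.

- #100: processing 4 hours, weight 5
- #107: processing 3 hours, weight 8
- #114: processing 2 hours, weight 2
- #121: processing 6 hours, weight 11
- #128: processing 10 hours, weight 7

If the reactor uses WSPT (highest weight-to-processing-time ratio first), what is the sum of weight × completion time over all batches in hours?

WSPT (decreasing weight/processing-time ratio): #107 #121 #100 #114 #128.
#107: finishes 3, weight 8, w·C = 24
#121: finishes 9, weight 11, w·C = 99
#100: finishes 13, weight 5, w·C = 65
#114: finishes 15, weight 2, w·C = 30
#128: finishes 25, weight 7, w·C = 175
Sum = 24+99+65+30+175 = 393.

393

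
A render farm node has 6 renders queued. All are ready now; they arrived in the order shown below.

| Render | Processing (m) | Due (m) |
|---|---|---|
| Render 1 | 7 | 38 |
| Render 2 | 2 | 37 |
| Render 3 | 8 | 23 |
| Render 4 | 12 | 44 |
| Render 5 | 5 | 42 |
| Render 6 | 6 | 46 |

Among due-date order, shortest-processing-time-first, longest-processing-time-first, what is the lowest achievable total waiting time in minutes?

EDD (increasing due date): Render 3 Render 2 Render 1 Render 5 Render 4 Render 6.
Render 3: waits 0, runs 0→8
Render 2: waits 8, runs 8→10
Render 1: waits 10, runs 10→17
Render 5: waits 17, runs 17→22
Render 4: waits 22, runs 22→34
Render 6: waits 34, runs 34→40
Sum = 0+8+10+17+22+34 = 91.
SPT (increasing processing time): Render 2 Render 5 Render 6 Render 1 Render 3 Render 4.
Render 2: waits 0, runs 0→2
Render 5: waits 2, runs 2→7
Render 6: waits 7, runs 7→13
Render 1: waits 13, runs 13→20
Render 3: waits 20, runs 20→28
Render 4: waits 28, runs 28→40
Sum = 0+2+7+13+20+28 = 70.
LPT (decreasing processing time): Render 4 Render 3 Render 1 Render 6 Render 5 Render 2.
Render 4: waits 0, runs 0→12
Render 3: waits 12, runs 12→20
Render 1: waits 20, runs 20→27
Render 6: waits 27, runs 27→33
Render 5: waits 33, runs 33→38
Render 2: waits 38, runs 38→40
Sum = 0+12+20+27+33+38 = 130.
EDD 91, SPT 70, LPT 130 → minimum 70.

70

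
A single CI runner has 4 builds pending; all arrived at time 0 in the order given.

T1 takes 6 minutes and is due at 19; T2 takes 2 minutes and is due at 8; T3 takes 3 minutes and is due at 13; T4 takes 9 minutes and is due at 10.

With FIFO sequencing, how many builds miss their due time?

1

FIFO (arrival order): T1 T2 T3 T4.
T1: 0→6, due 19, tardiness 0
T2: 6→8, due 8, tardiness 0
T3: 8→11, due 13, tardiness 0
T4: 11→20, due 10, tardiness 10
Late builds: 1.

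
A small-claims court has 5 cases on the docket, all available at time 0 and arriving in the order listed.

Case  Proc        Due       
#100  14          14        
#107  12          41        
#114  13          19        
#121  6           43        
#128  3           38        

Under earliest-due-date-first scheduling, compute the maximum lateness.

8

EDD (increasing due date): #100 #114 #128 #107 #121.
#100: 0→14, due 14, lateness 0
#114: 14→27, due 19, lateness 8
#128: 27→30, due 38, lateness -8
#107: 30→42, due 41, lateness 1
#121: 42→48, due 43, lateness 5
Maximum = 8.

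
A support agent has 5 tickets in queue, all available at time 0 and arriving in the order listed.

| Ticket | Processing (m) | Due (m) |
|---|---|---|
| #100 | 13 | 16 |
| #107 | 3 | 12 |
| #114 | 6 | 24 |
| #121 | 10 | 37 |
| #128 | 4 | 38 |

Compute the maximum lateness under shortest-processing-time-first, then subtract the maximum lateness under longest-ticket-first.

SPT (increasing processing time): #107 #128 #114 #121 #100.
#107: 0→3, due 12, lateness -9
#128: 3→7, due 38, lateness -31
#114: 7→13, due 24, lateness -11
#121: 13→23, due 37, lateness -14
#100: 23→36, due 16, lateness 20
Maximum = 20.
LPT (decreasing processing time): #100 #121 #114 #128 #107.
#100: 0→13, due 16, lateness -3
#121: 13→23, due 37, lateness -14
#114: 23→29, due 24, lateness 5
#128: 29→33, due 38, lateness -5
#107: 33→36, due 12, lateness 24
Maximum = 24.
Difference = 20 − 24 = -4.

-4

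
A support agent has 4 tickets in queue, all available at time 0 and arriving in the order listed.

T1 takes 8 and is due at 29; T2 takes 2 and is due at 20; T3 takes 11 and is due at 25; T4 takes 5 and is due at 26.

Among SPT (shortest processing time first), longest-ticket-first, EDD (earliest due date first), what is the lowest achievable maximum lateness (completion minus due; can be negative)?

SPT (increasing processing time): T2 T4 T1 T3.
T2: 0→2, due 20, lateness -18
T4: 2→7, due 26, lateness -19
T1: 7→15, due 29, lateness -14
T3: 15→26, due 25, lateness 1
Maximum = 1.
LPT (decreasing processing time): T3 T1 T4 T2.
T3: 0→11, due 25, lateness -14
T1: 11→19, due 29, lateness -10
T4: 19→24, due 26, lateness -2
T2: 24→26, due 20, lateness 6
Maximum = 6.
EDD (increasing due date): T2 T3 T4 T1.
T2: 0→2, due 20, lateness -18
T3: 2→13, due 25, lateness -12
T4: 13→18, due 26, lateness -8
T1: 18→26, due 29, lateness -3
Maximum = -3.
SPT 1, LPT 6, EDD -3 → minimum -3.

-3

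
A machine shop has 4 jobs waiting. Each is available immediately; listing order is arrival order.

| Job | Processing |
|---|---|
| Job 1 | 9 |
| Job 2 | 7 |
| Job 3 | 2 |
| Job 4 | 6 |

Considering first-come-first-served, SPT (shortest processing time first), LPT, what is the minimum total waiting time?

FIFO (arrival order): Job 1 Job 2 Job 3 Job 4.
Job 1: waits 0, runs 0→9
Job 2: waits 9, runs 9→16
Job 3: waits 16, runs 16→18
Job 4: waits 18, runs 18→24
Sum = 0+9+16+18 = 43.
SPT (increasing processing time): Job 3 Job 4 Job 2 Job 1.
Job 3: waits 0, runs 0→2
Job 4: waits 2, runs 2→8
Job 2: waits 8, runs 8→15
Job 1: waits 15, runs 15→24
Sum = 0+2+8+15 = 25.
LPT (decreasing processing time): Job 1 Job 2 Job 4 Job 3.
Job 1: waits 0, runs 0→9
Job 2: waits 9, runs 9→16
Job 4: waits 16, runs 16→22
Job 3: waits 22, runs 22→24
Sum = 0+9+16+22 = 47.
FIFO 43, SPT 25, LPT 47 → minimum 25.

25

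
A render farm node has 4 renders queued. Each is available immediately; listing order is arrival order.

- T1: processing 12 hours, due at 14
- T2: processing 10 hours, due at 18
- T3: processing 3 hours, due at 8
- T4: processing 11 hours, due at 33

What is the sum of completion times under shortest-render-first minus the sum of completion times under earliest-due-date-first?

SPT (increasing processing time): T3 T2 T4 T1.
T3: 0→3
T2: 3→13
T4: 13→24
T1: 24→36
Sum = 3+13+24+36 = 76.
EDD (increasing due date): T3 T1 T2 T4.
T3: 0→3
T1: 3→15
T2: 15→25
T4: 25→36
Sum = 3+15+25+36 = 79.
Difference = 76 − 79 = -3.

-3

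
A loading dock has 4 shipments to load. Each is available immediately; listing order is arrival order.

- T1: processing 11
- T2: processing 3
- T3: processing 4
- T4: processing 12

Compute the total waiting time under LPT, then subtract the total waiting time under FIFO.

LPT (decreasing processing time): T4 T1 T3 T2.
T4: waits 0, runs 0→12
T1: waits 12, runs 12→23
T3: waits 23, runs 23→27
T2: waits 27, runs 27→30
Sum = 0+12+23+27 = 62.
FIFO (arrival order): T1 T2 T3 T4.
T1: waits 0, runs 0→11
T2: waits 11, runs 11→14
T3: waits 14, runs 14→18
T4: waits 18, runs 18→30
Sum = 0+11+14+18 = 43.
Difference = 62 − 43 = 19.

19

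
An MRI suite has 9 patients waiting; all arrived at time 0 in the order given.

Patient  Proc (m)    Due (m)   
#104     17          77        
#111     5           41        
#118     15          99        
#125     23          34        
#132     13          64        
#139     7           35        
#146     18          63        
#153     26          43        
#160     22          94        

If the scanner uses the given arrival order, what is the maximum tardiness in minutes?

FIFO (arrival order): #104 #111 #118 #125 #132 #139 #146 #153 #160.
#104: 0→17, due 77, tardiness 0
#111: 17→22, due 41, tardiness 0
#118: 22→37, due 99, tardiness 0
#125: 37→60, due 34, tardiness 26
#132: 60→73, due 64, tardiness 9
#139: 73→80, due 35, tardiness 45
#146: 80→98, due 63, tardiness 35
#153: 98→124, due 43, tardiness 81
#160: 124→146, due 94, tardiness 52
Maximum = 81.

81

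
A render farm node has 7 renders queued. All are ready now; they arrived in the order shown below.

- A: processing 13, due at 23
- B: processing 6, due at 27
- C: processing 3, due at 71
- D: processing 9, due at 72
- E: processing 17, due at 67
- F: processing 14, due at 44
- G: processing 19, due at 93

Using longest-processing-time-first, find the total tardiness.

107

LPT (decreasing processing time): G E F A D B C.
G: 0→19, due 93, tardiness 0
E: 19→36, due 67, tardiness 0
F: 36→50, due 44, tardiness 6
A: 50→63, due 23, tardiness 40
D: 63→72, due 72, tardiness 0
B: 72→78, due 27, tardiness 51
C: 78→81, due 71, tardiness 10
Sum = 0+0+6+40+0+51+10 = 107.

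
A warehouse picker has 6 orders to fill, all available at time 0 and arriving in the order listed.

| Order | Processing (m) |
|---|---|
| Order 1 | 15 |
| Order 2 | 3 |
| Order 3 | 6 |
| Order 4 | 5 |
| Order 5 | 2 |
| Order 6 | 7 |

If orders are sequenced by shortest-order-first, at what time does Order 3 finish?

16

SPT (increasing processing time): Order 5 Order 2 Order 4 Order 3 Order 6 Order 1.
Order 5: 0→2
Order 2: 2→5
Order 4: 5→10
Order 3: 10→16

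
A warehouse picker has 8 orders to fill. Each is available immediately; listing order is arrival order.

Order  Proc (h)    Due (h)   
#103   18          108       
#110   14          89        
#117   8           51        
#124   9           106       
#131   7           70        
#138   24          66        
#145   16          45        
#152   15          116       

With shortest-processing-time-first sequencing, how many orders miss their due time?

SPT (increasing processing time): #131 #117 #124 #110 #152 #145 #103 #138.
#131: 0→7, due 70, tardiness 0
#117: 7→15, due 51, tardiness 0
#124: 15→24, due 106, tardiness 0
#110: 24→38, due 89, tardiness 0
#152: 38→53, due 116, tardiness 0
#145: 53→69, due 45, tardiness 24
#103: 69→87, due 108, tardiness 0
#138: 87→111, due 66, tardiness 45
Late orders: 2.

2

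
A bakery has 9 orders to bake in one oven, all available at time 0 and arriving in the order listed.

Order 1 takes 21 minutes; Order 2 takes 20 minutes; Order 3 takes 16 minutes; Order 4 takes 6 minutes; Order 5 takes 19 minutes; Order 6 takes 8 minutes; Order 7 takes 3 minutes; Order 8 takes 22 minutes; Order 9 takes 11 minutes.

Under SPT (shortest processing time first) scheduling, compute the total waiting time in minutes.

351

SPT (increasing processing time): Order 7 Order 4 Order 6 Order 9 Order 3 Order 5 Order 2 Order 1 Order 8.
Order 7: waits 0, runs 0→3
Order 4: waits 3, runs 3→9
Order 6: waits 9, runs 9→17
Order 9: waits 17, runs 17→28
Order 3: waits 28, runs 28→44
Order 5: waits 44, runs 44→63
Order 2: waits 63, runs 63→83
Order 1: waits 83, runs 83→104
Order 8: waits 104, runs 104→126
Sum = 0+3+9+17+28+44+63+83+104 = 351.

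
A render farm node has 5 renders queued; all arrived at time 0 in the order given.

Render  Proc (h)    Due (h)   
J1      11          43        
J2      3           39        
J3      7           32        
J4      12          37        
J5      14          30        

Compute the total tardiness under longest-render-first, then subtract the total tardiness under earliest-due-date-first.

16

LPT (decreasing processing time): J5 J4 J1 J3 J2.
J5: 0→14, due 30, tardiness 0
J4: 14→26, due 37, tardiness 0
J1: 26→37, due 43, tardiness 0
J3: 37→44, due 32, tardiness 12
J2: 44→47, due 39, tardiness 8
Sum = 0+0+0+12+8 = 20.
EDD (increasing due date): J5 J3 J4 J2 J1.
J5: 0→14, due 30, tardiness 0
J3: 14→21, due 32, tardiness 0
J4: 21→33, due 37, tardiness 0
J2: 33→36, due 39, tardiness 0
J1: 36→47, due 43, tardiness 4
Sum = 0+0+0+0+4 = 4.
Difference = 20 − 4 = 16.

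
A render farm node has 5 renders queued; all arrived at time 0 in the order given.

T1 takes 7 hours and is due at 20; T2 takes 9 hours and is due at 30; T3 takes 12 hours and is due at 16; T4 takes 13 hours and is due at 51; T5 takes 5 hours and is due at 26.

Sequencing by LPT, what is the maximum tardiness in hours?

21

LPT (decreasing processing time): T4 T3 T2 T1 T5.
T4: 0→13, due 51, tardiness 0
T3: 13→25, due 16, tardiness 9
T2: 25→34, due 30, tardiness 4
T1: 34→41, due 20, tardiness 21
T5: 41→46, due 26, tardiness 20
Maximum = 21.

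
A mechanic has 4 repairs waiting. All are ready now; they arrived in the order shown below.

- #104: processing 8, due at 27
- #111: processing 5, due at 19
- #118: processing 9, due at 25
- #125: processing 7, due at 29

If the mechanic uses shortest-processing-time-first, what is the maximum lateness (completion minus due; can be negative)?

4

SPT (increasing processing time): #111 #125 #104 #118.
#111: 0→5, due 19, lateness -14
#125: 5→12, due 29, lateness -17
#104: 12→20, due 27, lateness -7
#118: 20→29, due 25, lateness 4
Maximum = 4.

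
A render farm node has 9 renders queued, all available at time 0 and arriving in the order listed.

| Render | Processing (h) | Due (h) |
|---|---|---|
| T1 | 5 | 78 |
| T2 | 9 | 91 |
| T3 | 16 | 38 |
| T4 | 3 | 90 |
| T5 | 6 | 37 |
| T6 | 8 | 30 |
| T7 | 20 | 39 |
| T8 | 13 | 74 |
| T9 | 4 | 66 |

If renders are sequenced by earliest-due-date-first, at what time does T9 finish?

54

EDD (increasing due date): T6 T5 T3 T7 T9 T8 T1 T4 T2.
T6: 0→8
T5: 8→14
T3: 14→30
T7: 30→50
T9: 50→54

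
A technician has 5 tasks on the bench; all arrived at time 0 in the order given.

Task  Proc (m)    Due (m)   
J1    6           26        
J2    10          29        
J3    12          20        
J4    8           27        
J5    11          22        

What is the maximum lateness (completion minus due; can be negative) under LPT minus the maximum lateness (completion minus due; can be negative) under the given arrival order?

-4

LPT (decreasing processing time): J3 J5 J2 J4 J1.
J3: 0→12, due 20, lateness -8
J5: 12→23, due 22, lateness 1
J2: 23→33, due 29, lateness 4
J4: 33→41, due 27, lateness 14
J1: 41→47, due 26, lateness 21
Maximum = 21.
FIFO (arrival order): J1 J2 J3 J4 J5.
J1: 0→6, due 26, lateness -20
J2: 6→16, due 29, lateness -13
J3: 16→28, due 20, lateness 8
J4: 28→36, due 27, lateness 9
J5: 36→47, due 22, lateness 25
Maximum = 25.
Difference = 21 − 25 = -4.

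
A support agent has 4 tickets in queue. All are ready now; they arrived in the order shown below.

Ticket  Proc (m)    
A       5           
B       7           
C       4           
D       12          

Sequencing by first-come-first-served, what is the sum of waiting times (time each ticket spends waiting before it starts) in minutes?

33

FIFO (arrival order): A B C D.
A: waits 0, runs 0→5
B: waits 5, runs 5→12
C: waits 12, runs 12→16
D: waits 16, runs 16→28
Sum = 0+5+12+16 = 33.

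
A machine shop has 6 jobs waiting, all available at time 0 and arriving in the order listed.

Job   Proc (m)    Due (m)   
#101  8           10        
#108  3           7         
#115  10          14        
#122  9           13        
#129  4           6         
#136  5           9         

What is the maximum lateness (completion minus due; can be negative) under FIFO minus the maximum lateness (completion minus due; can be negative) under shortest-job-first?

5

FIFO (arrival order): #101 #108 #115 #122 #129 #136.
#101: 0→8, due 10, lateness -2
#108: 8→11, due 7, lateness 4
#115: 11→21, due 14, lateness 7
#122: 21→30, due 13, lateness 17
#129: 30→34, due 6, lateness 28
#136: 34→39, due 9, lateness 30
Maximum = 30.
SPT (increasing processing time): #108 #129 #136 #101 #122 #115.
#108: 0→3, due 7, lateness -4
#129: 3→7, due 6, lateness 1
#136: 7→12, due 9, lateness 3
#101: 12→20, due 10, lateness 10
#122: 20→29, due 13, lateness 16
#115: 29→39, due 14, lateness 25
Maximum = 25.
Difference = 30 − 25 = 5.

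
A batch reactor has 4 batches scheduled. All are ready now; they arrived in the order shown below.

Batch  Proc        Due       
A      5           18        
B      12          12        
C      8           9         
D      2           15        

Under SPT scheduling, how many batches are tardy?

2

SPT (increasing processing time): D A C B.
D: 0→2, due 15, tardiness 0
A: 2→7, due 18, tardiness 0
C: 7→15, due 9, tardiness 6
B: 15→27, due 12, tardiness 15
Late batches: 2.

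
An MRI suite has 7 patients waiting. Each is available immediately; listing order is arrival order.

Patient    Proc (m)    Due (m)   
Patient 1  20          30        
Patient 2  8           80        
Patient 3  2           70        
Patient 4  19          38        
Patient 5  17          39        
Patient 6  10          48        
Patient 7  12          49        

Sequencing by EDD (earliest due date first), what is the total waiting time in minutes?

EDD (increasing due date): Patient 1 Patient 4 Patient 5 Patient 6 Patient 7 Patient 3 Patient 2.
Patient 1: waits 0, runs 0→20
Patient 4: waits 20, runs 20→39
Patient 5: waits 39, runs 39→56
Patient 6: waits 56, runs 56→66
Patient 7: waits 66, runs 66→78
Patient 3: waits 78, runs 78→80
Patient 2: waits 80, runs 80→88
Sum = 0+20+39+56+66+78+80 = 339.

339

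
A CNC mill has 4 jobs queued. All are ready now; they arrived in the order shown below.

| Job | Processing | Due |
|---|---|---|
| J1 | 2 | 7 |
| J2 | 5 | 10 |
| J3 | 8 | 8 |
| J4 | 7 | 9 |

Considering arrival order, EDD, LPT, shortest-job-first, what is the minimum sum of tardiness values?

FIFO (arrival order): J1 J2 J3 J4.
J1: 0→2, due 7, tardiness 0
J2: 2→7, due 10, tardiness 0
J3: 7→15, due 8, tardiness 7
J4: 15→22, due 9, tardiness 13
Sum = 0+0+7+13 = 20.
EDD (increasing due date): J1 J3 J4 J2.
J1: 0→2, due 7, tardiness 0
J3: 2→10, due 8, tardiness 2
J4: 10→17, due 9, tardiness 8
J2: 17→22, due 10, tardiness 12
Sum = 0+2+8+12 = 22.
LPT (decreasing processing time): J3 J4 J2 J1.
J3: 0→8, due 8, tardiness 0
J4: 8→15, due 9, tardiness 6
J2: 15→20, due 10, tardiness 10
J1: 20→22, due 7, tardiness 15
Sum = 0+6+10+15 = 31.
SPT (increasing processing time): J1 J2 J4 J3.
J1: 0→2, due 7, tardiness 0
J2: 2→7, due 10, tardiness 0
J4: 7→14, due 9, tardiness 5
J3: 14→22, due 8, tardiness 14
Sum = 0+0+5+14 = 19.
FIFO 20, EDD 22, LPT 31, SPT 19 → minimum 19.

19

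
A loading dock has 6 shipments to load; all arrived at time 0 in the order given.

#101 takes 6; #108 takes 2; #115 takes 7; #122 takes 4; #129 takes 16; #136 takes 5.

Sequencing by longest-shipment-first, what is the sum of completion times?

180

LPT (decreasing processing time): #129 #115 #101 #136 #122 #108.
#129: 0→16
#115: 16→23
#101: 23→29
#136: 29→34
#122: 34→38
#108: 38→40
Sum = 16+23+29+34+38+40 = 180.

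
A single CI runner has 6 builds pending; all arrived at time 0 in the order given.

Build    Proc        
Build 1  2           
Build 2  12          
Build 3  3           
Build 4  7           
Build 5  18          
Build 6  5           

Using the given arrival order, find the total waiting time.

FIFO (arrival order): Build 1 Build 2 Build 3 Build 4 Build 5 Build 6.
Build 1: waits 0, runs 0→2
Build 2: waits 2, runs 2→14
Build 3: waits 14, runs 14→17
Build 4: waits 17, runs 17→24
Build 5: waits 24, runs 24→42
Build 6: waits 42, runs 42→47
Sum = 0+2+14+17+24+42 = 99.

99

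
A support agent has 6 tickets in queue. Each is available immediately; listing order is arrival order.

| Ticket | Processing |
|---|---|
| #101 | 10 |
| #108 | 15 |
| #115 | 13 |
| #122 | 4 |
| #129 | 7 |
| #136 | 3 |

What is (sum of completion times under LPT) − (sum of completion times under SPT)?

LPT (decreasing processing time): #108 #115 #101 #129 #122 #136.
#108: 0→15
#115: 15→28
#101: 28→38
#129: 38→45
#122: 45→49
#136: 49→52
Sum = 15+28+38+45+49+52 = 227.
SPT (increasing processing time): #136 #122 #129 #101 #115 #108.
#136: 0→3
#122: 3→7
#129: 7→14
#101: 14→24
#115: 24→37
#108: 37→52
Sum = 3+7+14+24+37+52 = 137.
Difference = 227 − 137 = 90.

90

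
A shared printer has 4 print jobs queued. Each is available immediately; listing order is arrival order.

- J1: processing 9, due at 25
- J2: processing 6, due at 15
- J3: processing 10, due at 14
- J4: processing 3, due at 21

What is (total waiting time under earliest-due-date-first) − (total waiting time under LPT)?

EDD (increasing due date): J3 J2 J4 J1.
J3: waits 0, runs 0→10
J2: waits 10, runs 10→16
J4: waits 16, runs 16→19
J1: waits 19, runs 19→28
Sum = 0+10+16+19 = 45.
LPT (decreasing processing time): J3 J1 J2 J4.
J3: waits 0, runs 0→10
J1: waits 10, runs 10→19
J2: waits 19, runs 19→25
J4: waits 25, runs 25→28
Sum = 0+10+19+25 = 54.
Difference = 45 − 54 = -9.

-9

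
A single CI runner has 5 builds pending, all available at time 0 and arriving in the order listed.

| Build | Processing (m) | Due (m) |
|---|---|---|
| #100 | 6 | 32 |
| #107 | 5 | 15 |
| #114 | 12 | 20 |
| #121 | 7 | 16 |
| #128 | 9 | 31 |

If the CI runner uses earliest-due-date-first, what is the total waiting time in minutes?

EDD (increasing due date): #107 #121 #114 #128 #100.
#107: waits 0, runs 0→5
#121: waits 5, runs 5→12
#114: waits 12, runs 12→24
#128: waits 24, runs 24→33
#100: waits 33, runs 33→39
Sum = 0+5+12+24+33 = 74.

74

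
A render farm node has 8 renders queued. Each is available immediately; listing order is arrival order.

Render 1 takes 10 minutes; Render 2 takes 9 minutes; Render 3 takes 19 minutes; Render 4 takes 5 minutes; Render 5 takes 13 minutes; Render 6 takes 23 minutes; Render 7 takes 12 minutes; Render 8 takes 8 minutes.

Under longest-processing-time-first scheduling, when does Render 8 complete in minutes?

LPT (decreasing processing time): Render 6 Render 3 Render 5 Render 7 Render 1 Render 2 Render 8 Render 4.
Render 6: 0→23
Render 3: 23→42
Render 5: 42→55
Render 7: 55→67
Render 1: 67→77
Render 2: 77→86
Render 8: 86→94

94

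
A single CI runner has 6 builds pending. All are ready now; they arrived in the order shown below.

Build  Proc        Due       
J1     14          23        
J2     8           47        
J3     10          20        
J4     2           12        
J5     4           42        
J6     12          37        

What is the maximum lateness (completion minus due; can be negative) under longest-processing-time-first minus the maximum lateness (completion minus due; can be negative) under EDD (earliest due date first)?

35

LPT (decreasing processing time): J1 J6 J3 J2 J5 J4.
J1: 0→14, due 23, lateness -9
J6: 14→26, due 37, lateness -11
J3: 26→36, due 20, lateness 16
J2: 36→44, due 47, lateness -3
J5: 44→48, due 42, lateness 6
J4: 48→50, due 12, lateness 38
Maximum = 38.
EDD (increasing due date): J4 J3 J1 J6 J5 J2.
J4: 0→2, due 12, lateness -10
J3: 2→12, due 20, lateness -8
J1: 12→26, due 23, lateness 3
J6: 26→38, due 37, lateness 1
J5: 38→42, due 42, lateness 0
J2: 42→50, due 47, lateness 3
Maximum = 3.
Difference = 38 − 3 = 35.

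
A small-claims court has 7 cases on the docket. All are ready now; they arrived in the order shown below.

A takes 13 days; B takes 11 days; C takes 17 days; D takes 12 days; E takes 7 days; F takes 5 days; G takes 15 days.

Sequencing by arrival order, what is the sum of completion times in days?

FIFO (arrival order): A B C D E F G.
A: 0→13
B: 13→24
C: 24→41
D: 41→53
E: 53→60
F: 60→65
G: 65→80
Sum = 13+24+41+53+60+65+80 = 336.

336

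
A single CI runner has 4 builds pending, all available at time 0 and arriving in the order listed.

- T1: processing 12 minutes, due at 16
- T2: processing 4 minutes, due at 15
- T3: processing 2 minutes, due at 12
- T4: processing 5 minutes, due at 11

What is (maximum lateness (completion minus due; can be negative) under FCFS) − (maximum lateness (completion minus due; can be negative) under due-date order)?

5

FIFO (arrival order): T1 T2 T3 T4.
T1: 0→12, due 16, lateness -4
T2: 12→16, due 15, lateness 1
T3: 16→18, due 12, lateness 6
T4: 18→23, due 11, lateness 12
Maximum = 12.
EDD (increasing due date): T4 T3 T2 T1.
T4: 0→5, due 11, lateness -6
T3: 5→7, due 12, lateness -5
T2: 7→11, due 15, lateness -4
T1: 11→23, due 16, lateness 7
Maximum = 7.
Difference = 12 − 7 = 5.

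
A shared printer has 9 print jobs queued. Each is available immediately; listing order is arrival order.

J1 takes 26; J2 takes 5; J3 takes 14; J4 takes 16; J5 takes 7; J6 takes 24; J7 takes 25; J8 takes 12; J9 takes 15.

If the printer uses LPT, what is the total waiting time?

740

LPT (decreasing processing time): J1 J7 J6 J4 J9 J3 J8 J5 J2.
J1: waits 0, runs 0→26
J7: waits 26, runs 26→51
J6: waits 51, runs 51→75
J4: waits 75, runs 75→91
J9: waits 91, runs 91→106
J3: waits 106, runs 106→120
J8: waits 120, runs 120→132
J5: waits 132, runs 132→139
J2: waits 139, runs 139→144
Sum = 0+26+51+75+91+106+120+132+139 = 740.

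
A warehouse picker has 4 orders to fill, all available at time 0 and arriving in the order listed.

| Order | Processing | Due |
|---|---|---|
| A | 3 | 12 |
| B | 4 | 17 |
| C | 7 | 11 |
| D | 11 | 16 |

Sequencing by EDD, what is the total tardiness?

EDD (increasing due date): C A D B.
C: 0→7, due 11, tardiness 0
A: 7→10, due 12, tardiness 0
D: 10→21, due 16, tardiness 5
B: 21→25, due 17, tardiness 8
Sum = 0+0+5+8 = 13.

13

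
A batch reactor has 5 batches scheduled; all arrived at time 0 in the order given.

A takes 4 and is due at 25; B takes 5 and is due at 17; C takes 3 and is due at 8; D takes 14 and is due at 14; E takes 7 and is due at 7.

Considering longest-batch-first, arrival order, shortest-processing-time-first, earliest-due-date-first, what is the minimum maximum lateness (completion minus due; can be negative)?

LPT (decreasing processing time): D E B A C.
D: 0→14, due 14, lateness 0
E: 14→21, due 7, lateness 14
B: 21→26, due 17, lateness 9
A: 26→30, due 25, lateness 5
C: 30→33, due 8, lateness 25
Maximum = 25.
FIFO (arrival order): A B C D E.
A: 0→4, due 25, lateness -21
B: 4→9, due 17, lateness -8
C: 9→12, due 8, lateness 4
D: 12→26, due 14, lateness 12
E: 26→33, due 7, lateness 26
Maximum = 26.
SPT (increasing processing time): C A B E D.
C: 0→3, due 8, lateness -5
A: 3→7, due 25, lateness -18
B: 7→12, due 17, lateness -5
E: 12→19, due 7, lateness 12
D: 19→33, due 14, lateness 19
Maximum = 19.
EDD (increasing due date): E C D B A.
E: 0→7, due 7, lateness 0
C: 7→10, due 8, lateness 2
D: 10→24, due 14, lateness 10
B: 24→29, due 17, lateness 12
A: 29→33, due 25, lateness 8
Maximum = 12.
LPT 25, FIFO 26, SPT 19, EDD 12 → minimum 12.

12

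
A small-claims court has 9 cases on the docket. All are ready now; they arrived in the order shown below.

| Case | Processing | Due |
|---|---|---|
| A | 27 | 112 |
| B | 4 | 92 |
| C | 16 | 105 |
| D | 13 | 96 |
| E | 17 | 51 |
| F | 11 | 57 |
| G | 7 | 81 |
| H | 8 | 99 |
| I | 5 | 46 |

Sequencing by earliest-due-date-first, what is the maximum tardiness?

EDD (increasing due date): I E F G B D H C A.
I: 0→5, due 46, tardiness 0
E: 5→22, due 51, tardiness 0
F: 22→33, due 57, tardiness 0
G: 33→40, due 81, tardiness 0
B: 40→44, due 92, tardiness 0
D: 44→57, due 96, tardiness 0
H: 57→65, due 99, tardiness 0
C: 65→81, due 105, tardiness 0
A: 81→108, due 112, tardiness 0
Maximum = 0.

0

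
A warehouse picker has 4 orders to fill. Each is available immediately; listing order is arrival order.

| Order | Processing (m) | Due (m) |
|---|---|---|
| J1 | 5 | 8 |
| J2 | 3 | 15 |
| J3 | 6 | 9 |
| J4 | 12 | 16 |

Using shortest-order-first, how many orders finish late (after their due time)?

2

SPT (increasing processing time): J2 J1 J3 J4.
J2: 0→3, due 15, tardiness 0
J1: 3→8, due 8, tardiness 0
J3: 8→14, due 9, tardiness 5
J4: 14→26, due 16, tardiness 10
Late orders: 2.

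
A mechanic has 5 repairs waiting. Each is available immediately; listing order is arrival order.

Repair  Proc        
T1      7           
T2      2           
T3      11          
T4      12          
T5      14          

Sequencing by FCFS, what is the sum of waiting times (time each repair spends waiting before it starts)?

FIFO (arrival order): T1 T2 T3 T4 T5.
T1: waits 0, runs 0→7
T2: waits 7, runs 7→9
T3: waits 9, runs 9→20
T4: waits 20, runs 20→32
T5: waits 32, runs 32→46
Sum = 0+7+9+20+32 = 68.

68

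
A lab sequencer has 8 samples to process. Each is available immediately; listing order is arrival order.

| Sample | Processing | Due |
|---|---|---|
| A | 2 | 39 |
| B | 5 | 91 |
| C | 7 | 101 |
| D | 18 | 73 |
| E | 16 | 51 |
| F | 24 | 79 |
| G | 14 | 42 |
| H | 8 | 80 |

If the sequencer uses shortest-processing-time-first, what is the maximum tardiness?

15

SPT (increasing processing time): A B C H G E D F.
A: 0→2, due 39, tardiness 0
B: 2→7, due 91, tardiness 0
C: 7→14, due 101, tardiness 0
H: 14→22, due 80, tardiness 0
G: 22→36, due 42, tardiness 0
E: 36→52, due 51, tardiness 1
D: 52→70, due 73, tardiness 0
F: 70→94, due 79, tardiness 15
Maximum = 15.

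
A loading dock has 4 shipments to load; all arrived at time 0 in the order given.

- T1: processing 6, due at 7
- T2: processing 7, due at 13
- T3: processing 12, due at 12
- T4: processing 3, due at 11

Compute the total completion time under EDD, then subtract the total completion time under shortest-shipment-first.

8

EDD (increasing due date): T1 T4 T3 T2.
T1: 0→6
T4: 6→9
T3: 9→21
T2: 21→28
Sum = 6+9+21+28 = 64.
SPT (increasing processing time): T4 T1 T2 T3.
T4: 0→3
T1: 3→9
T2: 9→16
T3: 16→28
Sum = 3+9+16+28 = 56.
Difference = 64 − 56 = 8.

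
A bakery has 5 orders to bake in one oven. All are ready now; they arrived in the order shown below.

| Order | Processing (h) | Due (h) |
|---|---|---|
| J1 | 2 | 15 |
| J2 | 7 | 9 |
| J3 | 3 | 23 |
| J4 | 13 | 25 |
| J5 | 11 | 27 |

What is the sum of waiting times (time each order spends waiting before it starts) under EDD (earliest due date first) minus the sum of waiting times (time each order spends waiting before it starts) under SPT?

EDD (increasing due date): J2 J1 J3 J4 J5.
J2: waits 0, runs 0→7
J1: waits 7, runs 7→9
J3: waits 9, runs 9→12
J4: waits 12, runs 12→25
J5: waits 25, runs 25→36
Sum = 0+7+9+12+25 = 53.
SPT (increasing processing time): J1 J3 J2 J5 J4.
J1: waits 0, runs 0→2
J3: waits 2, runs 2→5
J2: waits 5, runs 5→12
J5: waits 12, runs 12→23
J4: waits 23, runs 23→36
Sum = 0+2+5+12+23 = 42.
Difference = 53 − 42 = 11.

11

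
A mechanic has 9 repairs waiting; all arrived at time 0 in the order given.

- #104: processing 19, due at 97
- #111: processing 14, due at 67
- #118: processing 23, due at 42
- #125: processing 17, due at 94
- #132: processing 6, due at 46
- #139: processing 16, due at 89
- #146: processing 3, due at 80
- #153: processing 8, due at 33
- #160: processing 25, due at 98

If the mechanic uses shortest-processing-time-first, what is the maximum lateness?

64

SPT (increasing processing time): #146 #132 #153 #111 #139 #125 #104 #118 #160.
#146: 0→3, due 80, lateness -77
#132: 3→9, due 46, lateness -37
#153: 9→17, due 33, lateness -16
#111: 17→31, due 67, lateness -36
#139: 31→47, due 89, lateness -42
#125: 47→64, due 94, lateness -30
#104: 64→83, due 97, lateness -14
#118: 83→106, due 42, lateness 64
#160: 106→131, due 98, lateness 33
Maximum = 64.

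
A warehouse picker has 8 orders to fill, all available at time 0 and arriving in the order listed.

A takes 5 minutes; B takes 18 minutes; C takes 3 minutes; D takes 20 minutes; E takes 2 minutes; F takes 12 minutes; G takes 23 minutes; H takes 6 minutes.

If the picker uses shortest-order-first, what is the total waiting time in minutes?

SPT (increasing processing time): E C A H F B D G.
E: waits 0, runs 0→2
C: waits 2, runs 2→5
A: waits 5, runs 5→10
H: waits 10, runs 10→16
F: waits 16, runs 16→28
B: waits 28, runs 28→46
D: waits 46, runs 46→66
G: waits 66, runs 66→89
Sum = 0+2+5+10+16+28+46+66 = 173.

173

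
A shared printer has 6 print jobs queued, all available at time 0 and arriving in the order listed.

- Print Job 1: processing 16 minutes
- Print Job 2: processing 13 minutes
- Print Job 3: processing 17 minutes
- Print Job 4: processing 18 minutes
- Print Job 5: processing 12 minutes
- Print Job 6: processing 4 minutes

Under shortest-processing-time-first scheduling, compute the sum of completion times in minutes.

SPT (increasing processing time): Print Job 6 Print Job 5 Print Job 2 Print Job 1 Print Job 3 Print Job 4.
Print Job 6: 0→4
Print Job 5: 4→16
Print Job 2: 16→29
Print Job 1: 29→45
Print Job 3: 45→62
Print Job 4: 62→80
Sum = 4+16+29+45+62+80 = 236.

236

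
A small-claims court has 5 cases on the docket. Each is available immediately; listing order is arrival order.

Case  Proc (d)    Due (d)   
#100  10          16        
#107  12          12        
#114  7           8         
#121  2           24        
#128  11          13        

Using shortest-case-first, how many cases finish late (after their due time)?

4

SPT (increasing processing time): #121 #114 #100 #128 #107.
#121: 0→2, due 24, tardiness 0
#114: 2→9, due 8, tardiness 1
#100: 9→19, due 16, tardiness 3
#128: 19→30, due 13, tardiness 17
#107: 30→42, due 12, tardiness 30
Late cases: 4.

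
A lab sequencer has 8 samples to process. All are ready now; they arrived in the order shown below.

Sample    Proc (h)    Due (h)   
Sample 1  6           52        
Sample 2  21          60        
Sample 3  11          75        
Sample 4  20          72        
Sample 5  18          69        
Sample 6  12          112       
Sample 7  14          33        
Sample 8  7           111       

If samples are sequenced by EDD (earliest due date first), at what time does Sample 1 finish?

20

EDD (increasing due date): Sample 7 Sample 1 Sample 2 Sample 5 Sample 4 Sample 3 Sample 8 Sample 6.
Sample 7: 0→14
Sample 1: 14→20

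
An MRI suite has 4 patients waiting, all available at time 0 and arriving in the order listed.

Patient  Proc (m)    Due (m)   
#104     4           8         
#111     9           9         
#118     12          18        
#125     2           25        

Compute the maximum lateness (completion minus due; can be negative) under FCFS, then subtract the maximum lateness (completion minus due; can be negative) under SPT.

FIFO (arrival order): #104 #111 #118 #125.
#104: 0→4, due 8, lateness -4
#111: 4→13, due 9, lateness 4
#118: 13→25, due 18, lateness 7
#125: 25→27, due 25, lateness 2
Maximum = 7.
SPT (increasing processing time): #125 #104 #111 #118.
#125: 0→2, due 25, lateness -23
#104: 2→6, due 8, lateness -2
#111: 6→15, due 9, lateness 6
#118: 15→27, due 18, lateness 9
Maximum = 9.
Difference = 7 − 9 = -2.

-2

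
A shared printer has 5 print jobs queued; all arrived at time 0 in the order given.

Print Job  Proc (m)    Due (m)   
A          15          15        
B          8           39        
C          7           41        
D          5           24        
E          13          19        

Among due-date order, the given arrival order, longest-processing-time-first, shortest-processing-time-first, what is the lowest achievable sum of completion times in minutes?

118

EDD (increasing due date): A E D B C.
A: 0→15
E: 15→28
D: 28→33
B: 33→41
C: 41→48
Sum = 15+28+33+41+48 = 165.
FIFO (arrival order): A B C D E.
A: 0→15
B: 15→23
C: 23→30
D: 30→35
E: 35→48
Sum = 15+23+30+35+48 = 151.
LPT (decreasing processing time): A E B C D.
A: 0→15
E: 15→28
B: 28→36
C: 36→43
D: 43→48
Sum = 15+28+36+43+48 = 170.
SPT (increasing processing time): D C B E A.
D: 0→5
C: 5→12
B: 12→20
E: 20→33
A: 33→48
Sum = 5+12+20+33+48 = 118.
EDD 165, FIFO 151, LPT 170, SPT 118 → minimum 118.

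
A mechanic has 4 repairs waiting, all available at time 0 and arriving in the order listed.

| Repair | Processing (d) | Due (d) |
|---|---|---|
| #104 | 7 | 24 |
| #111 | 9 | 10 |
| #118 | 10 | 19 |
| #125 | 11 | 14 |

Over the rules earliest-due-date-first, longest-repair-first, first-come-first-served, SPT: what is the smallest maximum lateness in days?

EDD (increasing due date): #111 #125 #118 #104.
#111: 0→9, due 10, lateness -1
#125: 9→20, due 14, lateness 6
#118: 20→30, due 19, lateness 11
#104: 30→37, due 24, lateness 13
Maximum = 13.
LPT (decreasing processing time): #125 #118 #111 #104.
#125: 0→11, due 14, lateness -3
#118: 11→21, due 19, lateness 2
#111: 21→30, due 10, lateness 20
#104: 30→37, due 24, lateness 13
Maximum = 20.
FIFO (arrival order): #104 #111 #118 #125.
#104: 0→7, due 24, lateness -17
#111: 7→16, due 10, lateness 6
#118: 16→26, due 19, lateness 7
#125: 26→37, due 14, lateness 23
Maximum = 23.
SPT (increasing processing time): #104 #111 #118 #125.
#104: 0→7, due 24, lateness -17
#111: 7→16, due 10, lateness 6
#118: 16→26, due 19, lateness 7
#125: 26→37, due 14, lateness 23
Maximum = 23.
EDD 13, LPT 20, FIFO 23, SPT 23 → minimum 13.

13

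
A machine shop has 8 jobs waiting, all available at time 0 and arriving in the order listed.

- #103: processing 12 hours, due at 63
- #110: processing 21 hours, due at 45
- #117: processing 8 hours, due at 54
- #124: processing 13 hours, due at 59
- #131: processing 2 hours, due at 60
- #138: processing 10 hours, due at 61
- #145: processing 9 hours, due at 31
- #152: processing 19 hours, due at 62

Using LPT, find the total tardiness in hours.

LPT (decreasing processing time): #110 #152 #124 #103 #138 #145 #117 #131.
#110: 0→21, due 45, tardiness 0
#152: 21→40, due 62, tardiness 0
#124: 40→53, due 59, tardiness 0
#103: 53→65, due 63, tardiness 2
#138: 65→75, due 61, tardiness 14
#145: 75→84, due 31, tardiness 53
#117: 84→92, due 54, tardiness 38
#131: 92→94, due 60, tardiness 34
Sum = 0+0+0+2+14+53+38+34 = 141.

141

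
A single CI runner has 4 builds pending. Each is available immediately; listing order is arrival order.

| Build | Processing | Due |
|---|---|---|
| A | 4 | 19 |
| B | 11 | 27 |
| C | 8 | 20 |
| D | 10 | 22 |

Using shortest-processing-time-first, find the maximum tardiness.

SPT (increasing processing time): A C D B.
A: 0→4, due 19, tardiness 0
C: 4→12, due 20, tardiness 0
D: 12→22, due 22, tardiness 0
B: 22→33, due 27, tardiness 6
Maximum = 6.

6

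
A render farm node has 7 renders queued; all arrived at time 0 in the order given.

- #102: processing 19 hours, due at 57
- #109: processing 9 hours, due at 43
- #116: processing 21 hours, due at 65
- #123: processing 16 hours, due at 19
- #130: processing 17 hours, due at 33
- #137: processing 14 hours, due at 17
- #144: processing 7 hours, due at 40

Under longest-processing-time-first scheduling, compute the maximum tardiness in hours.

LPT (decreasing processing time): #116 #102 #130 #123 #137 #109 #144.
#116: 0→21, due 65, tardiness 0
#102: 21→40, due 57, tardiness 0
#130: 40→57, due 33, tardiness 24
#123: 57→73, due 19, tardiness 54
#137: 73→87, due 17, tardiness 70
#109: 87→96, due 43, tardiness 53
#144: 96→103, due 40, tardiness 63
Maximum = 70.

70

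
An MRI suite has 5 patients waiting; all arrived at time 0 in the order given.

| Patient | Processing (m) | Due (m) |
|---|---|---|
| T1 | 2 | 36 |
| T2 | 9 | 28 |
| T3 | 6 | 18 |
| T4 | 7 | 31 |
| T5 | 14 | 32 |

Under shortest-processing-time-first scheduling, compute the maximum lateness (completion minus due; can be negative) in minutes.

SPT (increasing processing time): T1 T3 T4 T2 T5.
T1: 0→2, due 36, lateness -34
T3: 2→8, due 18, lateness -10
T4: 8→15, due 31, lateness -16
T2: 15→24, due 28, lateness -4
T5: 24→38, due 32, lateness 6
Maximum = 6.

6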